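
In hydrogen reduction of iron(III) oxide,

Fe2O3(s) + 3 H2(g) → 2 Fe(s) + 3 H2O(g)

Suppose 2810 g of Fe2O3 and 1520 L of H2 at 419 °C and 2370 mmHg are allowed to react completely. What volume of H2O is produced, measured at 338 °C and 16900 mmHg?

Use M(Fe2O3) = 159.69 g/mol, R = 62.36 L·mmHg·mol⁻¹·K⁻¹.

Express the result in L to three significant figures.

n(Fe2O3) = 2810 / 159.69 = 17.60 mol
n(H2) = PV/RT = (2370 × 1520) / (62.36 × 692.15) = 83.46 mol
For 17.60 mol Fe2O3, stoichiometry requires (3/1) × 17.60 = 52.80 mol H2; 83.46 mol is available, so Fe2O3 is limiting.
n(H2O) = (3/1) × 17.60 = 52.80 mol
V(H2O) = nRT/P = 52.80 × 62.36 × 611.15 / 16900 = 119.1 L

119 L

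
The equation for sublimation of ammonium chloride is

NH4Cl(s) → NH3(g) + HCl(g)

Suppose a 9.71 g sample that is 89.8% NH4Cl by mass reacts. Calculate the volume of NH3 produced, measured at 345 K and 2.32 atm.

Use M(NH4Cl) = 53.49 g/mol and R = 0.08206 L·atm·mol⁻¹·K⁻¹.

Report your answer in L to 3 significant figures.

1.99 L

mass of NH4Cl = 9.71 × 89.8/100 = 8.720 g
n(NH4Cl) = 8.720 / 53.49 = 0.1630 mol
n(NH3) = (1/1) × 0.1630 = 0.1630 mol
V = nRT/P = 0.1630 × 0.08206 × 345 / 2.32 = 1.989 L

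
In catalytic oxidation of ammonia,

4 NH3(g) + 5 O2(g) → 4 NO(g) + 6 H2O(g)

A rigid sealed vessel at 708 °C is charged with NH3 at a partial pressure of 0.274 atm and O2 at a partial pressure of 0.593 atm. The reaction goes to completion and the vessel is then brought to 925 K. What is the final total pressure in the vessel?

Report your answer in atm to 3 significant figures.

0.882 atm

Because the vessel is rigid and T is held at 708 °C, work the stoichiometry in partial pressures (P_i = n_iRT/V).
P(O2) required for 0.274 atm of NH3 = (5/4) × 0.274 = 0.3425 atm; available 0.593 atm, so NH3 is limiting.
P(O2) remaining = 0.593 − (5/4) × 0.274 = 0.2505 atm
P(gaseous products) = (4+6)/4 × 0.274 = 0.6850 atm
P_total at 708 °C = 0.2505 + 0.6850 = 0.9355 atm
Scaling to 925 K: P = 0.9355 × 925/981.15 = 0.8820 atm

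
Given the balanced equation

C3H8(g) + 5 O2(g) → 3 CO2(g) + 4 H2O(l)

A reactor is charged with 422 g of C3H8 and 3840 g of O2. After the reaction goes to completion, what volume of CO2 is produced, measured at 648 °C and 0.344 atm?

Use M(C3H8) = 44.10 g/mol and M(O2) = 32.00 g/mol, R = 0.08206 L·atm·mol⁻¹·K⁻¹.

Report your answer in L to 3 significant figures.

n(C3H8) = 422 / 44.10 = 9.569 mol
n(O2) = 3840 / 32.00 = 120.0 mol
For 9.569 mol C3H8, stoichiometry requires (5/1) × 9.569 = 47.85 mol O2; 120.0 mol is available, so C3H8 is limiting.
n(CO2) = (3/1) × 9.569 = 28.71 mol
V(CO2) = nRT/P = 28.71 × 0.08206 × 921.15 / 0.344 = 6309 L

6310 L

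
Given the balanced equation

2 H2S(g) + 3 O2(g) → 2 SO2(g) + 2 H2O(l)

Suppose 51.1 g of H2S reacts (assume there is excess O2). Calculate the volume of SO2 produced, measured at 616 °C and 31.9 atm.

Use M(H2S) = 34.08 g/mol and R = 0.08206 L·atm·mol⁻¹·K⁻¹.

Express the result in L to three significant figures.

n(H2S) = 51.10 / 34.08 = 1.499 mol
n(SO2) = (2/2) × 1.499 = 1.499 mol
V = nRT/P = 1.499 × 0.08206 × 889.15 / 31.9 = 3.429 L

3.43 L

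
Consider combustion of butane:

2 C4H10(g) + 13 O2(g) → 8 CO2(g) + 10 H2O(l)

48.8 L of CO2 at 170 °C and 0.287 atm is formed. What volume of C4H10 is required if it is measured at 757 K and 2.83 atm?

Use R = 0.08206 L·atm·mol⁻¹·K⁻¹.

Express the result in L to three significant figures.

n(CO2) = PV/RT = (0.287 × 48.8) / (0.08206 × 443.15) = 0.3851 mol
n(C4H10) = (2/8) × 0.3851 = 0.09627 mol
V = nRT/P = 0.09627 × 0.08206 × 757 / 2.83 = 2.113 L

2.11 L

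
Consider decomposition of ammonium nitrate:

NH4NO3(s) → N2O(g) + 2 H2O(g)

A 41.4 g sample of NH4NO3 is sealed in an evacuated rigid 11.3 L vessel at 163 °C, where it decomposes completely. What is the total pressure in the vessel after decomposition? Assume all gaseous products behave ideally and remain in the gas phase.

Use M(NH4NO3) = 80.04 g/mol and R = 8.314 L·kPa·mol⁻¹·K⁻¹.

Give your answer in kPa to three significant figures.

498 kPa

n(NH4NO3) = 41.4 / 80.04 = 0.5172 mol
n(gas produced) = (3/1) × 0.5172 = 1.552 mol
P = nRT/V = 1.552 × 8.314 × 436.15 / 11.3 = 498.0 kPa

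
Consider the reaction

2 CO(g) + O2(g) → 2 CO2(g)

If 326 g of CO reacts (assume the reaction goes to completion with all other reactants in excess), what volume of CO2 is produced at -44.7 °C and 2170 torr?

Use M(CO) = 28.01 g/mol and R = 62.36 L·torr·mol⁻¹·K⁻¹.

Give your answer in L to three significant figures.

n(CO) = 326.0 / 28.01 = 11.64 mol
n(CO2) = (2/2) × 11.64 = 11.64 mol
V = nRT/P = 11.64 × 62.36 × 228.45 / 2170 = 76.42 L

76.4 L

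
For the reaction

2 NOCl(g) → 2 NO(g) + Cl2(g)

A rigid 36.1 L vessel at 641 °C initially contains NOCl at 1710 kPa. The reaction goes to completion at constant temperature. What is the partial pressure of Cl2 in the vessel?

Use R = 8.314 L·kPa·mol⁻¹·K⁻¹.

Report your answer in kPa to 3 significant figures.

855 kPa

n(NOCl)₀ = PV/RT = (1710 × 36.1) / (8.314 × 914.15) = 8.122 mol
n(Cl2) = (1/2) × 8.122 = 4.061 mol
P(Cl2) = nRT/V = 4.061 × 8.314 × 914.15 / 36.1 = 855.0 kPa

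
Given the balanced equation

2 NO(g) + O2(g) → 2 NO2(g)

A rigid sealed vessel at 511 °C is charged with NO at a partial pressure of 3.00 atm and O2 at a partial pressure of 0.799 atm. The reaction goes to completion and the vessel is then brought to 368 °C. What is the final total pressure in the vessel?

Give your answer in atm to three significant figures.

Because the vessel is rigid and T is held at 511 °C, work the stoichiometry in partial pressures (P_i = n_iRT/V).
P(O2) required for 3.00 atm of NO = (1/2) × 3.00 = 1.500 atm; available 0.799 atm, so O2 is limiting.
P(NO) remaining = 3.00 − (2/1) × 0.799 = 1.402 atm
P(gaseous products) = (2)/1 × 0.799 = 1.598 atm
P_total at 511 °C = 1.402 + 1.598 = 3.000 atm
Scaling to 368 °C: P = 3.000 × 641.15/784.15 = 2.453 atm

2.45 atm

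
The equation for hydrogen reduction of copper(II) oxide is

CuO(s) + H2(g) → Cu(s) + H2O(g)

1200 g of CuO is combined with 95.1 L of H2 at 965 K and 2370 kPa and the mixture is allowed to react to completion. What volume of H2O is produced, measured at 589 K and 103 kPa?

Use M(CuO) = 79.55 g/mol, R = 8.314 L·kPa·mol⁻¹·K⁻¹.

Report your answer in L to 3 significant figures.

717 L

n(CuO) = 1200 / 79.55 = 15.08 mol
n(H2) = PV/RT = (2370 × 95.1) / (8.314 × 965) = 28.09 mol
For 15.08 mol CuO, stoichiometry requires (1/1) × 15.08 = 15.08 mol H2; 28.09 mol is available, so CuO is limiting.
n(H2O) = (1/1) × 15.08 = 15.08 mol
V(H2O) = nRT/P = 15.08 × 8.314 × 589 / 103 = 717.0 L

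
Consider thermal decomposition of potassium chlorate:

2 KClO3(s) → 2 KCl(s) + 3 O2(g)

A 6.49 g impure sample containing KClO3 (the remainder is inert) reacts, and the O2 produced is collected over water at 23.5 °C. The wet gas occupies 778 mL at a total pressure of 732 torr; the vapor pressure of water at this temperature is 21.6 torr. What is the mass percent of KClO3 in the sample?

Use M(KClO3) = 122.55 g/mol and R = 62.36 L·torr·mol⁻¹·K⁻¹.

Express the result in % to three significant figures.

37.6 %

P(O2) = 732 − 21.6 = 710.4 torr
n(O2) = PV/RT = (710.4 × 0.7780) / (62.36 × 296.65) = 0.02988 mol
n(KClO3) = (2/3) × 0.02988 = 0.01992 mol
m(KClO3) = 0.01992 × 122.55 = 2.441 g
%KClO3 = 2.441 / 6.49 × 100 = 37.61%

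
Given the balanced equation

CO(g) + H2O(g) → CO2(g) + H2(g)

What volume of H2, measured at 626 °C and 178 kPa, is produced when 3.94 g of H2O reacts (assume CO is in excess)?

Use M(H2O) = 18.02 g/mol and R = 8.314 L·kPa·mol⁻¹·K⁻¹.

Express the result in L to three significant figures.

n(H2O) = 3.940 / 18.02 = 0.2186 mol
n(H2) = (1/1) × 0.2186 = 0.2186 mol
V = nRT/P = 0.2186 × 8.314 × 899.15 / 178 = 9.181 L

9.18 L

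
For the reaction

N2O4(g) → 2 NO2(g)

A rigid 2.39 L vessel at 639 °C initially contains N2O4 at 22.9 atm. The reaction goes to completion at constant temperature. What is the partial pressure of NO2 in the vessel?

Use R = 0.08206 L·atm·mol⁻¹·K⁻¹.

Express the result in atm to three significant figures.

45.8 atm

n(N2O4)₀ = PV/RT = (22.9 × 2.39) / (0.08206 × 912.15) = 0.7312 mol
n(NO2) = (2/1) × 0.7312 = 1.462 mol
P(NO2) = nRT/V = 1.462 × 0.08206 × 912.15 / 2.39 = 45.79 atm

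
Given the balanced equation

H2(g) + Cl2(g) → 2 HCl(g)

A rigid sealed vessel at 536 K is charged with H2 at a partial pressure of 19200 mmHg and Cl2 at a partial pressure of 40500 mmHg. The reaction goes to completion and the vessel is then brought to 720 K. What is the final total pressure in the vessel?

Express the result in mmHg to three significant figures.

Because the vessel is rigid and T is held at 536 K, work the stoichiometry in partial pressures (P_i = n_iRT/V).
P(Cl2) required for 19200 mmHg of H2 = (1/1) × 19200 = 19200 mmHg; available 40500 mmHg, so H2 is limiting.
P(Cl2) remaining = 40500 − (1/1) × 19200 = 21300 mmHg
P(gaseous products) = (2)/1 × 19200 = 38400 mmHg
P_total at 536 K = 21300 + 38400 = 59700 mmHg
Scaling to 720 K: P = 59700 × 720/536 = 80190 mmHg

80200 mmHg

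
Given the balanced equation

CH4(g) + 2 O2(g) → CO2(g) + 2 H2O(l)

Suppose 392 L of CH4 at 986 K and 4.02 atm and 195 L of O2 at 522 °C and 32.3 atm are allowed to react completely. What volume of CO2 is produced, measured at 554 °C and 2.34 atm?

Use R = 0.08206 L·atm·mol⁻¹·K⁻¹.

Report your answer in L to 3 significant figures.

n(CH4) = PV/RT = (4.02 × 392) / (0.08206 × 986) = 19.48 mol
n(O2) = PV/RT = (32.3 × 195) / (0.08206 × 795.15) = 96.53 mol
For 19.48 mol CH4, stoichiometry requires (2/1) × 19.48 = 38.96 mol O2; 96.53 mol is available, so CH4 is limiting.
n(CO2) = (1/1) × 19.48 = 19.48 mol
V(CO2) = nRT/P = 19.48 × 0.08206 × 827.15 / 2.34 = 565.1 L

565 L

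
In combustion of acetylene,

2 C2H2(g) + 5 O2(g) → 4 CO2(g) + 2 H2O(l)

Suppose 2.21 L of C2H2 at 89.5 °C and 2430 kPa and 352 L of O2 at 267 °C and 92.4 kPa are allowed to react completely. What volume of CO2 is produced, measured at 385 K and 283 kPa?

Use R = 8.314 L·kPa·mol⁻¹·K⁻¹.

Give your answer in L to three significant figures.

n(C2H2) = PV/RT = (2430 × 2.21) / (8.314 × 362.65) = 1.781 mol
n(O2) = PV/RT = (92.4 × 352) / (8.314 × 540.15) = 7.243 mol
For 1.781 mol C2H2, stoichiometry requires (5/2) × 1.781 = 4.452 mol O2; 7.243 mol is available, so C2H2 is limiting.
n(CO2) = (4/2) × 1.781 = 3.562 mol
V(CO2) = nRT/P = 3.562 × 8.314 × 385 / 283 = 40.29 L

40.3 L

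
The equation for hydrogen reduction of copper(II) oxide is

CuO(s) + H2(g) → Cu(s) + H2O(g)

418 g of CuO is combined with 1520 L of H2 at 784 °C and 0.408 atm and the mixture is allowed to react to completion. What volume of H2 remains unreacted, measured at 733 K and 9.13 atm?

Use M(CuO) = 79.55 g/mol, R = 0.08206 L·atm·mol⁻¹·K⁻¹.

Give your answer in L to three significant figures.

12.5 L

n(CuO) = 418 / 79.55 = 5.255 mol
n(H2) = PV/RT = (0.408 × 1520) / (0.08206 × 1057.15) = 7.149 mol
For 5.255 mol CuO, stoichiometry requires (1/1) × 5.255 = 5.255 mol H2; 7.149 mol is available, so CuO is limiting.
n(H2) consumed = (1/1) × 5.255 = 5.255 mol; remaining = 7.149 − 5.255 = 1.894 mol
V(H2) = nRT/P = 1.894 × 0.08206 × 733 / 9.13 = 12.48 L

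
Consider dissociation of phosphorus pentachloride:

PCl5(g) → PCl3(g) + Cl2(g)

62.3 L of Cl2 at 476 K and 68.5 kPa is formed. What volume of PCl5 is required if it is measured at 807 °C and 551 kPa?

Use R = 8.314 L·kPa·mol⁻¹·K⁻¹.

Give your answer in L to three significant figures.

n(Cl2) = PV/RT = (68.5 × 62.3) / (8.314 × 476) = 1.078 mol
n(PCl5) = (1/1) × 1.078 = 1.078 mol
V = nRT/P = 1.078 × 8.314 × 1080.15 / 551 = 17.57 L

17.6 L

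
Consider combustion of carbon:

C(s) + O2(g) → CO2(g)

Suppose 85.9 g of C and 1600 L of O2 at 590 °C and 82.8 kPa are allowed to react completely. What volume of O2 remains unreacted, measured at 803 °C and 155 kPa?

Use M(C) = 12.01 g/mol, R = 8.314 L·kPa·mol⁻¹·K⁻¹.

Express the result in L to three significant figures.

n(C) = 85.9 / 12.01 = 7.152 mol
n(O2) = PV/RT = (82.8 × 1600) / (8.314 × 863.15) = 18.46 mol
For 7.152 mol C, stoichiometry requires (1/1) × 7.152 = 7.152 mol O2; 18.46 mol is available, so C is limiting.
n(O2) consumed = (1/1) × 7.152 = 7.152 mol; remaining = 18.46 − 7.152 = 11.31 mol
V(O2) = nRT/P = 11.31 × 8.314 × 1076.15 / 155 = 652.9 L

653 L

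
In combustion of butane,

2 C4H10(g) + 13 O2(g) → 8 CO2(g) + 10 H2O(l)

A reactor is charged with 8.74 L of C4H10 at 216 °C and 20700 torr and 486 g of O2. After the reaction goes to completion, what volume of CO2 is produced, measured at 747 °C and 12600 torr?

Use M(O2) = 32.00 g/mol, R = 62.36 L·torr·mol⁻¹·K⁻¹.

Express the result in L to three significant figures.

n(C4H10) = PV/RT = (20700 × 8.74) / (62.36 × 489.15) = 5.931 mol
n(O2) = 486 / 32.00 = 15.19 mol
For 5.931 mol C4H10, stoichiometry requires (13/2) × 5.931 = 38.55 mol O2; 15.19 mol is available, so O2 is limiting.
n(CO2) = (8/13) × 15.19 = 9.348 mol
V(CO2) = nRT/P = 9.348 × 62.36 × 1020.15 / 12600 = 47.20 L

47.2 L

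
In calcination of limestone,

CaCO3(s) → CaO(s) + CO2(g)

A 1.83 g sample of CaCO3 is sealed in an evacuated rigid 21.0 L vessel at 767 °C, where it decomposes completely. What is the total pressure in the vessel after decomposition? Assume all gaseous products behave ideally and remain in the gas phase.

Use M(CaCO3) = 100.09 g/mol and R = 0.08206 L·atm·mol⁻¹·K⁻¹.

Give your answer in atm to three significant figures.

n(CaCO3) = 1.83 / 100.09 = 0.01828 mol
n(gas produced) = (1/1) × 0.01828 = 0.01828 mol
P = nRT/V = 0.01828 × 0.08206 × 1040.15 / 21.0 = 0.07430 atm

0.0743 atm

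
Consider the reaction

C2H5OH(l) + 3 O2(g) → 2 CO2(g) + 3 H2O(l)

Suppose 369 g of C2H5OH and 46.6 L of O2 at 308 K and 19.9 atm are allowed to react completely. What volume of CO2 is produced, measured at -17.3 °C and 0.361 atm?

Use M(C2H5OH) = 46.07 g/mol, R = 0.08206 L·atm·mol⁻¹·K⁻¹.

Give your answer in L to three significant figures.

n(C2H5OH) = 369 / 46.07 = 8.010 mol
n(O2) = PV/RT = (19.9 × 46.6) / (0.08206 × 308) = 36.69 mol
For 8.010 mol C2H5OH, stoichiometry requires (3/1) × 8.010 = 24.03 mol O2; 36.69 mol is available, so C2H5OH is limiting.
n(CO2) = (2/1) × 8.010 = 16.02 mol
V(CO2) = nRT/P = 16.02 × 0.08206 × 255.85 / 0.361 = 931.7 L

932 L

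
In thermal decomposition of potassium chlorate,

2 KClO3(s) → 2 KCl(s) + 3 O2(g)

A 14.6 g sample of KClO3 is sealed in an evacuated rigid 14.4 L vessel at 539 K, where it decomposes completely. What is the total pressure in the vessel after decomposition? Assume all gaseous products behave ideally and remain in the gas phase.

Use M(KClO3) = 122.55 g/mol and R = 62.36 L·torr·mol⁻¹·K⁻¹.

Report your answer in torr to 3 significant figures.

n(KClO3) = 14.6 / 122.55 = 0.1191 mol
n(gas produced) = (3/2) × 0.1191 = 0.1787 mol
P = nRT/V = 0.1787 × 62.36 × 539 / 14.4 = 417.1 torr

417 torr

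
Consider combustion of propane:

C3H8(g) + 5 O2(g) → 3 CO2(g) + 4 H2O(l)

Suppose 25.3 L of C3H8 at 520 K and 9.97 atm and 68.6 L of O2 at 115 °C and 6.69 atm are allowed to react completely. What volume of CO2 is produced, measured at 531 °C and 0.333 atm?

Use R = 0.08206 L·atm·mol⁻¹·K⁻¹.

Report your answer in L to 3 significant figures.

1710 L

n(C3H8) = PV/RT = (9.97 × 25.3) / (0.08206 × 520) = 5.911 mol
n(O2) = PV/RT = (6.69 × 68.6) / (0.08206 × 388.15) = 14.41 mol
For 5.911 mol C3H8, stoichiometry requires (5/1) × 5.911 = 29.55 mol O2; 14.41 mol is available, so O2 is limiting.
n(CO2) = (3/5) × 14.41 = 8.646 mol
V(CO2) = nRT/P = 8.646 × 0.08206 × 804.15 / 0.333 = 1713 L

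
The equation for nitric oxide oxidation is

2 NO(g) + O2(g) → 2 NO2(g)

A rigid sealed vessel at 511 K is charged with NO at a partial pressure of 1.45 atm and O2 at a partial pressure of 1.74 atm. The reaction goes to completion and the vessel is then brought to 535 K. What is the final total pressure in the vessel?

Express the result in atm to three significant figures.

With V and T fixed, P_i ∝ n_i, so the mole ratios apply directly to partial pressures at 511 K.
P(O2) required for 1.45 atm of NO = (1/2) × 1.45 = 0.7250 atm; available 1.74 atm, so NO is limiting.
P(O2) remaining = 1.74 − (1/2) × 1.45 = 1.015 atm
P(gaseous products) = (2)/2 × 1.45 = 1.450 atm
P_total at 511 K = 1.015 + 1.450 = 2.465 atm
Scaling to 535 K: P = 2.465 × 535/511 = 2.581 atm

2.58 atm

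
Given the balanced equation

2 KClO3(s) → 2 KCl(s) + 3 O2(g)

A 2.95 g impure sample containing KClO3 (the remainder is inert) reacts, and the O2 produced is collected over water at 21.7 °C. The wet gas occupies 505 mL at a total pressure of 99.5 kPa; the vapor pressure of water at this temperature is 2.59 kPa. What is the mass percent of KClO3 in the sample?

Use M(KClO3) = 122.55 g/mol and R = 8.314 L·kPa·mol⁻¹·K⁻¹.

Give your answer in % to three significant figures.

P(O2) = 99.5 − 2.59 = 96.91 kPa
n(O2) = PV/RT = (96.91 × 0.5050) / (8.314 × 294.85) = 0.01996 mol
n(KClO3) = (2/3) × 0.01996 = 0.01331 mol
m(KClO3) = 0.01331 × 122.55 = 1.631 g
%KClO3 = 1.631 / 2.95 × 100 = 55.29%

55.3 %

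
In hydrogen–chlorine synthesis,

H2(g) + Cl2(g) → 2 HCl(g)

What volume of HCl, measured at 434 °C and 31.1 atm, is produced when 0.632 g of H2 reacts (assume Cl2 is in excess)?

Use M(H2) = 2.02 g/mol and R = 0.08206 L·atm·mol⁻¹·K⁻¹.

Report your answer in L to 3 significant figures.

n(H2) = 0.6320 / 2.02 = 0.3129 mol
n(HCl) = (2/1) × 0.3129 = 0.6258 mol
V = nRT/P = 0.6258 × 0.08206 × 707.15 / 31.1 = 1.168 L

1.17 L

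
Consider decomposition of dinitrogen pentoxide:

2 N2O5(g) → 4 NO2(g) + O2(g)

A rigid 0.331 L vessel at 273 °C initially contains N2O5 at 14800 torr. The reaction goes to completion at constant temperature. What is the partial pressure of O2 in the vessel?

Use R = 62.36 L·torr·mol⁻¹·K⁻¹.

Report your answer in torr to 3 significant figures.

7400 torr

n(N2O5)₀ = PV/RT = (14800 × 0.331) / (62.36 × 546.15) = 0.1438 mol
n(O2) = (1/2) × 0.1438 = 0.07190 mol
P(O2) = nRT/V = 0.07190 × 62.36 × 546.15 / 0.331 = 7398 torr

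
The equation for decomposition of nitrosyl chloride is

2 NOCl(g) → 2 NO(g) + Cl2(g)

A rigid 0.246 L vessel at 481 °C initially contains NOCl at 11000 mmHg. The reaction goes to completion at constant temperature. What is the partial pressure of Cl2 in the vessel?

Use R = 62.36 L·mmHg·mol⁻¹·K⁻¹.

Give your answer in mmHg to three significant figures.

n(NOCl)₀ = PV/RT = (11000 × 0.246) / (62.36 × 754.15) = 0.05754 mol
n(Cl2) = (1/2) × 0.05754 = 0.02877 mol
P(Cl2) = nRT/V = 0.02877 × 62.36 × 754.15 / 0.246 = 5500 mmHg

5500 mmHg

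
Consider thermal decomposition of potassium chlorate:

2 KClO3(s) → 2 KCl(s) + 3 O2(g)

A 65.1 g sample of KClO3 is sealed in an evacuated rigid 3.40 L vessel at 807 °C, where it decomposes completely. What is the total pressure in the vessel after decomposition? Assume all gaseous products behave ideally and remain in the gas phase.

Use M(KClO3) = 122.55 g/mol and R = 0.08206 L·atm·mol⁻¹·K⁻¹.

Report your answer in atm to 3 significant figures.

n(KClO3) = 65.1 / 122.55 = 0.5312 mol
n(gas produced) = (3/2) × 0.5312 = 0.7968 mol
P = nRT/V = 0.7968 × 0.08206 × 1080.15 / 3.40 = 20.77 atm

20.8 atm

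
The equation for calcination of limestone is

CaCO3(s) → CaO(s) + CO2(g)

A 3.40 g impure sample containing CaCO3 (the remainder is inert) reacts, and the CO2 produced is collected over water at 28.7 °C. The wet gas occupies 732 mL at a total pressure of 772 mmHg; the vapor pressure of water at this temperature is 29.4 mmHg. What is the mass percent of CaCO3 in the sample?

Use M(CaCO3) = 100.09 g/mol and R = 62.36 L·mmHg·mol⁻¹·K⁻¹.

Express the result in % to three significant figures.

P(CO2) = 772 − 29.4 = 742.6 mmHg
n(CO2) = PV/RT = (742.6 × 0.7320) / (62.36 × 301.85) = 0.02888 mol
n(CaCO3) = (1/1) × 0.02888 = 0.02888 mol
m(CaCO3) = 0.02888 × 100.09 = 2.891 g
%CaCO3 = 2.891 / 3.40 × 100 = 85.03%

85.0 %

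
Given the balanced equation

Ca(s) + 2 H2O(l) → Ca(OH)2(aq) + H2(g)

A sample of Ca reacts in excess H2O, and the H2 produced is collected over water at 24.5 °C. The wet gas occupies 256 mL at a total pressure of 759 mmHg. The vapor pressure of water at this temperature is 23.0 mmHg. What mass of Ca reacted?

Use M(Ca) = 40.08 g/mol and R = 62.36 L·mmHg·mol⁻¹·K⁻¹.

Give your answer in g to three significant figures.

P(H2) = 759 − 23.0 = 736.0 mmHg
n(H2) = PV/RT = (736.0 × 0.2560) / (62.36 × 297.65) = 0.01015 mol
n(Ca) = (1/1) × 0.01015 = 0.01015 mol
m(Ca) = 0.01015 × 40.08 = 0.4068 g

0.407 g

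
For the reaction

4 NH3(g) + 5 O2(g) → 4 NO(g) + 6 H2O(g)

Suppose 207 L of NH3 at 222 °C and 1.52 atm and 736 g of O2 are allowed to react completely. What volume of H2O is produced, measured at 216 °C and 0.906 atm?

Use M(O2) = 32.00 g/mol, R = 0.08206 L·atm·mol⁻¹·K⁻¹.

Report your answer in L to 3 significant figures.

n(NH3) = PV/RT = (1.52 × 207) / (0.08206 × 495.15) = 7.744 mol
n(O2) = 736 / 32.00 = 23.00 mol
For 7.744 mol NH3, stoichiometry requires (5/4) × 7.744 = 9.680 mol O2; 23.00 mol is available, so NH3 is limiting.
n(H2O) = (6/4) × 7.744 = 11.62 mol
V(H2O) = nRT/P = 11.62 × 0.08206 × 489.15 / 0.906 = 514.8 L

515 L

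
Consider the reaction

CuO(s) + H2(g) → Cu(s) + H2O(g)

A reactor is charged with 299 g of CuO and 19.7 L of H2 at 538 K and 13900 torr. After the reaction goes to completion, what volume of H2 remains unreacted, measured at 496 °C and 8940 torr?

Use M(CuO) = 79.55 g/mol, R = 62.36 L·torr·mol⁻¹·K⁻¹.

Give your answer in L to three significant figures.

n(CuO) = 299 / 79.55 = 3.759 mol
n(H2) = PV/RT = (13900 × 19.7) / (62.36 × 538) = 8.162 mol
For 3.759 mol CuO, stoichiometry requires (1/1) × 3.759 = 3.759 mol H2; 8.162 mol is available, so CuO is limiting.
n(H2) consumed = (1/1) × 3.759 = 3.759 mol; remaining = 8.162 − 3.759 = 4.403 mol
V(H2) = nRT/P = 4.403 × 62.36 × 769.15 / 8940 = 23.62 L

23.6 L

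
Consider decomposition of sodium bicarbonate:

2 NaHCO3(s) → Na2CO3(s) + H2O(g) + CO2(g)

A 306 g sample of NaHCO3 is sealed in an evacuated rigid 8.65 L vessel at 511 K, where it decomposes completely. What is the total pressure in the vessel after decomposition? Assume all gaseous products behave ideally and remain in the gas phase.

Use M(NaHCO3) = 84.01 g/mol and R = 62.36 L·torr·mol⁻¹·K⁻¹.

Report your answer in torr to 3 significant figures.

n(NaHCO3) = 306 / 84.01 = 3.642 mol
n(gas produced) = (2/2) × 3.642 = 3.642 mol
P = nRT/V = 3.642 × 62.36 × 511 / 8.65 = 13420 torr

13400 torr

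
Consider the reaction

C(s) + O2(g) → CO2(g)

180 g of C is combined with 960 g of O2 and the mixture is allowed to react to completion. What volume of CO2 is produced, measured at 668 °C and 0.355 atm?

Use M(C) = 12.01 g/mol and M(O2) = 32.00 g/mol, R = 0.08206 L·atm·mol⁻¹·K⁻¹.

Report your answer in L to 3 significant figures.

3260 L

n(C) = 180 / 12.01 = 14.99 mol
n(O2) = 960 / 32.00 = 30.00 mol
For 14.99 mol C, stoichiometry requires (1/1) × 14.99 = 14.99 mol O2; 30.00 mol is available, so C is limiting.
n(CO2) = (1/1) × 14.99 = 14.99 mol
V(CO2) = nRT/P = 14.99 × 0.08206 × 941.15 / 0.355 = 3261 L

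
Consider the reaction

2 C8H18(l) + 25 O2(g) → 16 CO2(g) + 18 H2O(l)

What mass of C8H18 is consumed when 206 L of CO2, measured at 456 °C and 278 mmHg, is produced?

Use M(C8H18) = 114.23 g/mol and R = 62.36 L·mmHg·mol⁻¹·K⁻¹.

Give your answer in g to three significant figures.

18.0 g

n(CO2) = PV/RT = (278 × 206) / (62.36 × 729.15) = 1.259 mol
n(C8H18) = (2/16) × 1.259 = 0.1574 mol
m(C8H18) = 0.1574 × 114.23 = 17.98 g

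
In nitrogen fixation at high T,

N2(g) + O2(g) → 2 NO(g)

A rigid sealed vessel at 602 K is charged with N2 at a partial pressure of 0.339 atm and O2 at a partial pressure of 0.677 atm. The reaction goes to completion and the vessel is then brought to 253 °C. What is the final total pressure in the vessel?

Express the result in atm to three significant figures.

Because the vessel is rigid and T is held at 602 K, work the stoichiometry in partial pressures (P_i = n_iRT/V).
P(O2) required for 0.339 atm of N2 = (1/1) × 0.339 = 0.3390 atm; available 0.677 atm, so N2 is limiting.
P(O2) remaining = 0.677 − (1/1) × 0.339 = 0.3380 atm
P(gaseous products) = (2)/1 × 0.339 = 0.6780 atm
P_total at 602 K = 0.3380 + 0.6780 = 1.016 atm
Scaling to 253 °C: P = 1.016 × 526.15/602 = 0.8880 atm

0.888 atm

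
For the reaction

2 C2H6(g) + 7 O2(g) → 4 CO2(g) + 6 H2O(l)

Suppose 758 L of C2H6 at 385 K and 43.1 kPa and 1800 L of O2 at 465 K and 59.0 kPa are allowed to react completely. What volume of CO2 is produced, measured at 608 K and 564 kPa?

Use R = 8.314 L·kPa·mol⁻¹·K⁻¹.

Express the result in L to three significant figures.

n(C2H6) = PV/RT = (43.1 × 758) / (8.314 × 385) = 10.21 mol
n(O2) = PV/RT = (59.0 × 1800) / (8.314 × 465) = 27.47 mol
For 10.21 mol C2H6, stoichiometry requires (7/2) × 10.21 = 35.73 mol O2; 27.47 mol is available, so O2 is limiting.
n(CO2) = (4/7) × 27.47 = 15.70 mol
V(CO2) = nRT/P = 15.70 × 8.314 × 608 / 564 = 140.7 L

141 L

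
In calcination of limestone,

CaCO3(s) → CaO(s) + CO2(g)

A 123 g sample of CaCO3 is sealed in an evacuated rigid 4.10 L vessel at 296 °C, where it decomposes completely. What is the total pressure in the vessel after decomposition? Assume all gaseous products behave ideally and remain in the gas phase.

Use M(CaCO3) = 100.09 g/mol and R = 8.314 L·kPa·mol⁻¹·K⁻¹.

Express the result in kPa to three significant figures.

n(CaCO3) = 123 / 100.09 = 1.229 mol
n(gas produced) = (1/1) × 1.229 = 1.229 mol
P = nRT/V = 1.229 × 8.314 × 569.15 / 4.10 = 1418 kPa

1420 kPa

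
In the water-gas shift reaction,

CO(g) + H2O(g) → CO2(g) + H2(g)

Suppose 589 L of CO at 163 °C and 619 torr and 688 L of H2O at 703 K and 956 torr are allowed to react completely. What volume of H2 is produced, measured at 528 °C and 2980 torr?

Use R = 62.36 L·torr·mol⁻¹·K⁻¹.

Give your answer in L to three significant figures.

225 L

n(CO) = PV/RT = (619 × 589) / (62.36 × 436.15) = 13.40 mol
n(H2O) = PV/RT = (956 × 688) / (62.36 × 703) = 15.00 mol
For 13.40 mol CO, stoichiometry requires (1/1) × 13.40 = 13.40 mol H2O; 15.00 mol is available, so CO is limiting.
n(H2) = (1/1) × 13.40 = 13.40 mol
V(H2) = nRT/P = 13.40 × 62.36 × 801.15 / 2980 = 224.7 L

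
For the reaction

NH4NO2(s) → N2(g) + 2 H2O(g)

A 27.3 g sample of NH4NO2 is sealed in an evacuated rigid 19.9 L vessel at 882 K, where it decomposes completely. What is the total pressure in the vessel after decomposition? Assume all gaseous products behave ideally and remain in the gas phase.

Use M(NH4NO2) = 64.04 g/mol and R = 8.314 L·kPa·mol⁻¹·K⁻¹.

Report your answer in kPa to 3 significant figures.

471 kPa

n(NH4NO2) = 27.3 / 64.04 = 0.4263 mol
n(gas produced) = (3/1) × 0.4263 = 1.279 mol
P = nRT/V = 1.279 × 8.314 × 882 / 19.9 = 471.3 kPa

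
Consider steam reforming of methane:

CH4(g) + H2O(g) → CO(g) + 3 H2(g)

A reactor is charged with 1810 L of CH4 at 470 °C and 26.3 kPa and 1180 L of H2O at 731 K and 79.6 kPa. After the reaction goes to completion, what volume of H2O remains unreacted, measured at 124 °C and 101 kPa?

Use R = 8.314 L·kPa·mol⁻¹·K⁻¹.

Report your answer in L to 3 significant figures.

n(CH4) = PV/RT = (26.3 × 1810) / (8.314 × 743.15) = 7.705 mol
n(H2O) = PV/RT = (79.6 × 1180) / (8.314 × 731) = 15.45 mol
For 7.705 mol CH4, stoichiometry requires (1/1) × 7.705 = 7.705 mol H2O; 15.45 mol is available, so CH4 is limiting.
n(H2O) consumed = (1/1) × 7.705 = 7.705 mol; remaining = 15.45 − 7.705 = 7.745 mol
V(H2O) = nRT/P = 7.745 × 8.314 × 397.15 / 101 = 253.2 L

253 L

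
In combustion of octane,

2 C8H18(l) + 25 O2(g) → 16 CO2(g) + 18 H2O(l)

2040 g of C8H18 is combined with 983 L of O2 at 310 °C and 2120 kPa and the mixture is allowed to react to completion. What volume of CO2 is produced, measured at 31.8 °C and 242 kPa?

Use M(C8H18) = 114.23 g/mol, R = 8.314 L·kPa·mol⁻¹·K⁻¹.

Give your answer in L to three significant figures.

n(C8H18) = 2040 / 114.23 = 17.86 mol
n(O2) = PV/RT = (2120 × 983) / (8.314 × 583.15) = 429.8 mol
For 17.86 mol C8H18, stoichiometry requires (25/2) × 17.86 = 223.2 mol O2; 429.8 mol is available, so C8H18 is limiting.
n(CO2) = (16/2) × 17.86 = 142.9 mol
V(CO2) = nRT/P = 142.9 × 8.314 × 304.95 / 242 = 1497 L

1500 L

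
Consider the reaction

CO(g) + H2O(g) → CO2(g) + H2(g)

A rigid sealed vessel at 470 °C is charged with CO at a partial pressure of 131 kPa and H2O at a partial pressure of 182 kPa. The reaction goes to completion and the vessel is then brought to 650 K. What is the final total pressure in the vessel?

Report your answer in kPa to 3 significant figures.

274 kPa

At constant V, partial pressures at 470 °C are proportional to moles, so apply stoichiometry directly to pressures.
P(H2O) required for 131 kPa of CO = (1/1) × 131 = 131.0 kPa; available 182 kPa, so CO is limiting.
P(H2O) remaining = 182 − (1/1) × 131 = 51.00 kPa
P(gaseous products) = (1+1)/1 × 131 = 262.0 kPa
P_total at 470 °C = 51.00 + 262.0 = 313.0 kPa
Scaling to 650 K: P = 313.0 × 650/743.15 = 273.8 kPa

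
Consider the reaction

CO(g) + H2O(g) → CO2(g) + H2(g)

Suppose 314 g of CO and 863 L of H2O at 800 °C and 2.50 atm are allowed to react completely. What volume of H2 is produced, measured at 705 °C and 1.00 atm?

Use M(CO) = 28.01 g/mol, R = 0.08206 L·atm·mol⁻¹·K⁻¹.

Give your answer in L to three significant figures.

n(CO) = 314 / 28.01 = 11.21 mol
n(H2O) = PV/RT = (2.50 × 863) / (0.08206 × 1073.15) = 24.50 mol
For 11.21 mol CO, stoichiometry requires (1/1) × 11.21 = 11.21 mol H2O; 24.50 mol is available, so CO is limiting.
n(H2) = (1/1) × 11.21 = 11.21 mol
V(H2) = nRT/P = 11.21 × 0.08206 × 978.15 / 1.00 = 899.8 L

900 L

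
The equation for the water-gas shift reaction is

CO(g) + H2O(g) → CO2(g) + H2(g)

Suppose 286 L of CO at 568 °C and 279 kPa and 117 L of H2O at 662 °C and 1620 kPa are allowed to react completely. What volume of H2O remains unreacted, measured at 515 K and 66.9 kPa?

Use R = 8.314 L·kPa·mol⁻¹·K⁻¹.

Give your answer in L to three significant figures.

n(CO) = PV/RT = (279 × 286) / (8.314 × 841.15) = 11.41 mol
n(H2O) = PV/RT = (1620 × 117) / (8.314 × 935.15) = 24.38 mol
For 11.41 mol CO, stoichiometry requires (1/1) × 11.41 = 11.41 mol H2O; 24.38 mol is available, so CO is limiting.
n(H2O) consumed = (1/1) × 11.41 = 11.41 mol; remaining = 24.38 − 11.41 = 12.97 mol
V(H2O) = nRT/P = 12.97 × 8.314 × 515 / 66.9 = 830.1 L

830 L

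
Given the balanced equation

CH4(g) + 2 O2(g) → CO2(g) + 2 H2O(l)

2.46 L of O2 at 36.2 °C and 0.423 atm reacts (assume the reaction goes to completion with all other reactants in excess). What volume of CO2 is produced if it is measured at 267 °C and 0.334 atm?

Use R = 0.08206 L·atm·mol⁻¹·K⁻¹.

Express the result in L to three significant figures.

2.72 L

n(O2) = PV/RT = (0.423 × 2.46) / (0.08206 × 309.35) = 0.04099 mol
n(CO2) = (1/2) × 0.04099 = 0.02049 mol
V = nRT/P = 0.02049 × 0.08206 × 540.15 / 0.334 = 2.719 L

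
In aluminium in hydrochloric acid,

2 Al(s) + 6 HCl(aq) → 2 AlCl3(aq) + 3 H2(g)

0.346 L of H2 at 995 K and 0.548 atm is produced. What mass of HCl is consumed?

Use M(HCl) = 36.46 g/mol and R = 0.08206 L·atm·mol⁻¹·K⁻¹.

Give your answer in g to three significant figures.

n(H2) = PV/RT = (0.548 × 0.346) / (0.08206 × 995) = 0.002322 mol
n(HCl) = (6/3) × 0.002322 = 0.004644 mol
m(HCl) = 0.004644 × 36.46 = 0.1693 g

0.169 g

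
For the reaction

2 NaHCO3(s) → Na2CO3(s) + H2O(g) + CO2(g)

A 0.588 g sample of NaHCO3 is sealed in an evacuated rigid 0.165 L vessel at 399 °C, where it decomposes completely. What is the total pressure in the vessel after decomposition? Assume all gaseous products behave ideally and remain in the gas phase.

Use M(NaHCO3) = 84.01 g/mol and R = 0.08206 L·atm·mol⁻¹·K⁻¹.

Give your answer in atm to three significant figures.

2.34 atm

n(NaHCO3) = 0.588 / 84.01 = 0.006999 mol
n(gas produced) = (2/2) × 0.006999 = 0.006999 mol
P = nRT/V = 0.006999 × 0.08206 × 672.15 / 0.165 = 2.340 atm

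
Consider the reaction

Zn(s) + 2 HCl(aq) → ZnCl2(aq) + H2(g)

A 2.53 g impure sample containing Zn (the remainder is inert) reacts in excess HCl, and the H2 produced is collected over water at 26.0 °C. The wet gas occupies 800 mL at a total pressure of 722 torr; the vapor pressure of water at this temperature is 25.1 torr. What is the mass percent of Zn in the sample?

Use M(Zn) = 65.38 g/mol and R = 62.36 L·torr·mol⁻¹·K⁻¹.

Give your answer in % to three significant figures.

P(H2) = 722 − 25.1 = 696.9 torr
n(H2) = PV/RT = (696.9 × 0.8000) / (62.36 × 299.15) = 0.02989 mol
n(Zn) = (1/1) × 0.02989 = 0.02989 mol
m(Zn) = 0.02989 × 65.38 = 1.954 g
%Zn = 1.954 / 2.53 × 100 = 77.23%

77.2 %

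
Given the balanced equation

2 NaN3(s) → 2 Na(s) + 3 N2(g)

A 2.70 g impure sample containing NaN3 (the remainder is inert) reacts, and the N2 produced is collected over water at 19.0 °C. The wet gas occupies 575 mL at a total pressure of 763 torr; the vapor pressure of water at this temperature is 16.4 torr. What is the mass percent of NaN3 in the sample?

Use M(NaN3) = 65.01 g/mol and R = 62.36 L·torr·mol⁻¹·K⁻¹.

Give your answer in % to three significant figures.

P(N2) = 763 − 16.4 = 746.6 torr
n(N2) = PV/RT = (746.6 × 0.5750) / (62.36 × 292.15) = 0.02356 mol
n(NaN3) = (2/3) × 0.02356 = 0.01571 mol
m(NaN3) = 0.01571 × 65.01 = 1.021 g
%NaN3 = 1.021 / 2.70 × 100 = 37.81%

37.8 %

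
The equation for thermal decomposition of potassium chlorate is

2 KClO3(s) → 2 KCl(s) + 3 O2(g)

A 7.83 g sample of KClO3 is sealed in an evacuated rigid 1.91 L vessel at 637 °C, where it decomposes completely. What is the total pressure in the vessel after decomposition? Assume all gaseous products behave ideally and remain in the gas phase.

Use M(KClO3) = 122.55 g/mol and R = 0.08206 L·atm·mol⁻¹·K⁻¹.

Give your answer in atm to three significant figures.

n(KClO3) = 7.83 / 122.55 = 0.06389 mol
n(gas produced) = (3/2) × 0.06389 = 0.09584 mol
P = nRT/V = 0.09584 × 0.08206 × 910.15 / 1.91 = 3.748 atm

3.75 atm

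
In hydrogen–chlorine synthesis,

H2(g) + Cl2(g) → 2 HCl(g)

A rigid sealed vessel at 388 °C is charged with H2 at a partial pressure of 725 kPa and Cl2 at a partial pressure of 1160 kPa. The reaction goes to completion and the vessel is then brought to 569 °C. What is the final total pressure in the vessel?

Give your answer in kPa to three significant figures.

At constant V, partial pressures at 388 °C are proportional to moles, so apply stoichiometry directly to pressures.
P(Cl2) required for 725 kPa of H2 = (1/1) × 725 = 725.0 kPa; available 1160 kPa, so H2 is limiting.
P(Cl2) remaining = 1160 − (1/1) × 725 = 435.0 kPa
P(gaseous products) = (2)/1 × 725 = 1450 kPa
P_total at 388 °C = 435.0 + 1450 = 1885 kPa
Scaling to 569 °C: P = 1885 × 842.15/661.15 = 2401 kPa

2400 kPa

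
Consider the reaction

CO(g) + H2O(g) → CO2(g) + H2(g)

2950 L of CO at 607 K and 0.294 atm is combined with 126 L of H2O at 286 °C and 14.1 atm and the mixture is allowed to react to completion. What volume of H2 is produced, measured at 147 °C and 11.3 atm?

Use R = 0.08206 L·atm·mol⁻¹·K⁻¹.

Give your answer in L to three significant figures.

53.1 L

n(CO) = PV/RT = (0.294 × 2950) / (0.08206 × 607) = 17.41 mol
n(H2O) = PV/RT = (14.1 × 126) / (0.08206 × 559.15) = 38.72 mol
For 17.41 mol CO, stoichiometry requires (1/1) × 17.41 = 17.41 mol H2O; 38.72 mol is available, so CO is limiting.
n(H2) = (1/1) × 17.41 = 17.41 mol
V(H2) = nRT/P = 17.41 × 0.08206 × 420.15 / 11.3 = 53.12 L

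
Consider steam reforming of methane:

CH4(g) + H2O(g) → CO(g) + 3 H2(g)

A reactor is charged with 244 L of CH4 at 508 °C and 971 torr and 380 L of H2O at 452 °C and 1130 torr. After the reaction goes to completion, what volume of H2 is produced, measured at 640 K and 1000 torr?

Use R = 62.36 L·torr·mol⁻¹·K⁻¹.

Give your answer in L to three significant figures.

n(CH4) = PV/RT = (971 × 244) / (62.36 × 781.15) = 4.864 mol
n(H2O) = PV/RT = (1130 × 380) / (62.36 × 725.15) = 9.496 mol
For 4.864 mol CH4, stoichiometry requires (1/1) × 4.864 = 4.864 mol H2O; 9.496 mol is available, so CH4 is limiting.
n(H2) = (3/1) × 4.864 = 14.59 mol
V(H2) = nRT/P = 14.59 × 62.36 × 640 / 1000 = 582.3 L

582 L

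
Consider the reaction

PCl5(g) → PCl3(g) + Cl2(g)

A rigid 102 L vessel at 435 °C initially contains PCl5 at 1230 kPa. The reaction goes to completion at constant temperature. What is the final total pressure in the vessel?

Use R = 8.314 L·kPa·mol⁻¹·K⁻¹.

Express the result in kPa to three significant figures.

2460 kPa

Since T and V are fixed, P_final/P_initial = n_final/n_initial = 2/1.
P_final = (2/1) × 1230 = 2460 kPa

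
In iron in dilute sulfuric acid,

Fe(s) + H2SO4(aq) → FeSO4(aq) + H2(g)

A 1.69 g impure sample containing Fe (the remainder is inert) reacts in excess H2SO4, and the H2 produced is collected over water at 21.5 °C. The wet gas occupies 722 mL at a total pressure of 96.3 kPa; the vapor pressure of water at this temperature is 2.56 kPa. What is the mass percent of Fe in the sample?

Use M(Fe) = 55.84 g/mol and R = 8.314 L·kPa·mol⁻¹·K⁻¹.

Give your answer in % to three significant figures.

91.3 %

P(H2) = 96.3 − 2.56 = 93.74 kPa
n(H2) = PV/RT = (93.74 × 0.7220) / (8.314 × 294.65) = 0.02763 mol
n(Fe) = (1/1) × 0.02763 = 0.02763 mol
m(Fe) = 0.02763 × 55.84 = 1.543 g
%Fe = 1.543 / 1.69 × 100 = 91.30%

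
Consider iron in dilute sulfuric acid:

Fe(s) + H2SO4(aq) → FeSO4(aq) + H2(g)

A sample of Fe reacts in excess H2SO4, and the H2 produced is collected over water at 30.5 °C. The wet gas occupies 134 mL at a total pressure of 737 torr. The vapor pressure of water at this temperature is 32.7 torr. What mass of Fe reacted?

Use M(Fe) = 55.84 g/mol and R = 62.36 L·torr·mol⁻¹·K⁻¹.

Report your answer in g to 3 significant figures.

P(H2) = 737 − 32.7 = 704.3 torr
n(H2) = PV/RT = (704.3 × 0.1340) / (62.36 × 303.65) = 0.004984 mol
n(Fe) = (1/1) × 0.004984 = 0.004984 mol
m(Fe) = 0.004984 × 55.84 = 0.2783 g

0.278 g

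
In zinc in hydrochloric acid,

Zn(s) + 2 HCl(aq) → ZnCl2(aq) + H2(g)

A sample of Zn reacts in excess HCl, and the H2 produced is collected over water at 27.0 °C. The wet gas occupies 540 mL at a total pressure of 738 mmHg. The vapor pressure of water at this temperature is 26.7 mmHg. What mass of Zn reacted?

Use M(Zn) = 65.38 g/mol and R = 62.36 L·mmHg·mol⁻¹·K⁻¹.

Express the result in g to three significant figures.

1.34 g

P(H2) = 738 − 26.7 = 711.3 mmHg
n(H2) = PV/RT = (711.3 × 0.5400) / (62.36 × 300.15) = 0.02052 mol
n(Zn) = (1/1) × 0.02052 = 0.02052 mol
m(Zn) = 0.02052 × 65.38 = 1.342 g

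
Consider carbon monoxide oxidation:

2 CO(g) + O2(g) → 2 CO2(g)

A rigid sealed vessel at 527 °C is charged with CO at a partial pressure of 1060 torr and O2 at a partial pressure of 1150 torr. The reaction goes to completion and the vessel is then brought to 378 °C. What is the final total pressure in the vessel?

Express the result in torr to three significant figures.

1370 torr

Because the vessel is rigid and T is held at 527 °C, work the stoichiometry in partial pressures (P_i = n_iRT/V).
P(O2) required for 1060 torr of CO = (1/2) × 1060 = 530.0 torr; available 1150 torr, so CO is limiting.
P(O2) remaining = 1150 − (1/2) × 1060 = 620.0 torr
P(gaseous products) = (2)/2 × 1060 = 1060 torr
P_total at 527 °C = 620.0 + 1060 = 1680 torr
Scaling to 378 °C: P = 1680 × 651.15/800.15 = 1367 torr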